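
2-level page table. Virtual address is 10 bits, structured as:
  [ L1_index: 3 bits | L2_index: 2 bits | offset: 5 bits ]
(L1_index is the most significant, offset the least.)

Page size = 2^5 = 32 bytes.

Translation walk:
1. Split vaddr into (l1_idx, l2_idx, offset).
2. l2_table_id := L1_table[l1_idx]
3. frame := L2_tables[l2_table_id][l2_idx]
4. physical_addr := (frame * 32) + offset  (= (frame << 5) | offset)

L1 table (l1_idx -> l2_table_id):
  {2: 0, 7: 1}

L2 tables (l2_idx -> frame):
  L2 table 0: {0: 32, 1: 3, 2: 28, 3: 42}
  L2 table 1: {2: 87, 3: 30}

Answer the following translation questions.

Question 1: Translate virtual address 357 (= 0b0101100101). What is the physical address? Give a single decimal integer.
Answer: 1349

Derivation:
vaddr = 357 = 0b0101100101
Split: l1_idx=2, l2_idx=3, offset=5
L1[2] = 0
L2[0][3] = 42
paddr = 42 * 32 + 5 = 1349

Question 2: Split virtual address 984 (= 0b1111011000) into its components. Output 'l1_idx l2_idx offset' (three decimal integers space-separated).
Answer: 7 2 24

Derivation:
vaddr = 984 = 0b1111011000
  top 3 bits -> l1_idx = 7
  next 2 bits -> l2_idx = 2
  bottom 5 bits -> offset = 24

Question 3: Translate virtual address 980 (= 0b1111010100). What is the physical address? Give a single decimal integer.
Answer: 2804

Derivation:
vaddr = 980 = 0b1111010100
Split: l1_idx=7, l2_idx=2, offset=20
L1[7] = 1
L2[1][2] = 87
paddr = 87 * 32 + 20 = 2804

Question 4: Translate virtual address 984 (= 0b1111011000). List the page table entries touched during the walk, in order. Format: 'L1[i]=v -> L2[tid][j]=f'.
vaddr = 984 = 0b1111011000
Split: l1_idx=7, l2_idx=2, offset=24

Answer: L1[7]=1 -> L2[1][2]=87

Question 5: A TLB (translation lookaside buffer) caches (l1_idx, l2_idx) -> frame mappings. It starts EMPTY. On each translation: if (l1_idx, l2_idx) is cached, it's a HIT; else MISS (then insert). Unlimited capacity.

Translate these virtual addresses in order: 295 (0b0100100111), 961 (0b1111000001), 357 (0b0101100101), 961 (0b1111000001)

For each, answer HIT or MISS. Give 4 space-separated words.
vaddr=295: (2,1) not in TLB -> MISS, insert
vaddr=961: (7,2) not in TLB -> MISS, insert
vaddr=357: (2,3) not in TLB -> MISS, insert
vaddr=961: (7,2) in TLB -> HIT

Answer: MISS MISS MISS HIT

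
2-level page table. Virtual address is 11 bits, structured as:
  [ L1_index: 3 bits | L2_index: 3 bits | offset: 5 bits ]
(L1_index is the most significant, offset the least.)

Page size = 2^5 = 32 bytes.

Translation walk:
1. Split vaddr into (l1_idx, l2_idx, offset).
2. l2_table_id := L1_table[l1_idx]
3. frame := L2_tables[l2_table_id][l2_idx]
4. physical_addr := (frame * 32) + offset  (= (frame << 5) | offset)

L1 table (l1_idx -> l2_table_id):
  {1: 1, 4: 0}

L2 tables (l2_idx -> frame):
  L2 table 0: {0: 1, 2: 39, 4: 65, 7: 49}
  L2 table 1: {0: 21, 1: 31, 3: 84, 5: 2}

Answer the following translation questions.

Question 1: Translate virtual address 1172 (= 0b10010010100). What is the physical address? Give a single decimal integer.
Answer: 2100

Derivation:
vaddr = 1172 = 0b10010010100
Split: l1_idx=4, l2_idx=4, offset=20
L1[4] = 0
L2[0][4] = 65
paddr = 65 * 32 + 20 = 2100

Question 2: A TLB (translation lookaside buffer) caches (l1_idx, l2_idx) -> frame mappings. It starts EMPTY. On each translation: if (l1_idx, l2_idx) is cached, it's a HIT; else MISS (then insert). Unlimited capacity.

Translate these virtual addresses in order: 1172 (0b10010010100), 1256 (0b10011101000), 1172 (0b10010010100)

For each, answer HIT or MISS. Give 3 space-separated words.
vaddr=1172: (4,4) not in TLB -> MISS, insert
vaddr=1256: (4,7) not in TLB -> MISS, insert
vaddr=1172: (4,4) in TLB -> HIT

Answer: MISS MISS HIT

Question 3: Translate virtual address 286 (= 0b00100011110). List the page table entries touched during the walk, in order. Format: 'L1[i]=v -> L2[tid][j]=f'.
vaddr = 286 = 0b00100011110
Split: l1_idx=1, l2_idx=0, offset=30

Answer: L1[1]=1 -> L2[1][0]=21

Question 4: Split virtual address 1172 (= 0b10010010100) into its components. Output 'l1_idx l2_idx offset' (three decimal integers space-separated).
vaddr = 1172 = 0b10010010100
  top 3 bits -> l1_idx = 4
  next 3 bits -> l2_idx = 4
  bottom 5 bits -> offset = 20

Answer: 4 4 20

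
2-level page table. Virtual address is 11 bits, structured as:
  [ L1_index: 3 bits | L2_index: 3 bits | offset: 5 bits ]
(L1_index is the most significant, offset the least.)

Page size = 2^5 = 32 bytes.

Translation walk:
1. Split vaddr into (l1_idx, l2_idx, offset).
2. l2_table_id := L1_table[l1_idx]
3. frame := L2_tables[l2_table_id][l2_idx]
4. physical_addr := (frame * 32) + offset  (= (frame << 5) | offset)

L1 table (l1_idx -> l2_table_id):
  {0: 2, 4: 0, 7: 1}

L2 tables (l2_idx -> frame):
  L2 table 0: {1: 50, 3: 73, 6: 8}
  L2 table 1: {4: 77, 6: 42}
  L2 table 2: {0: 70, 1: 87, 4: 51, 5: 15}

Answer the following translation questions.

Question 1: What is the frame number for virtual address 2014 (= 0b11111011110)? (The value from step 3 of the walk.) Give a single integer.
vaddr = 2014: l1_idx=7, l2_idx=6
L1[7] = 1; L2[1][6] = 42

Answer: 42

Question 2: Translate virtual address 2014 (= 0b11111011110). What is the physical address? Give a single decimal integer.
vaddr = 2014 = 0b11111011110
Split: l1_idx=7, l2_idx=6, offset=30
L1[7] = 1
L2[1][6] = 42
paddr = 42 * 32 + 30 = 1374

Answer: 1374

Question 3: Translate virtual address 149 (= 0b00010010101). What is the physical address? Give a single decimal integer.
vaddr = 149 = 0b00010010101
Split: l1_idx=0, l2_idx=4, offset=21
L1[0] = 2
L2[2][4] = 51
paddr = 51 * 32 + 21 = 1653

Answer: 1653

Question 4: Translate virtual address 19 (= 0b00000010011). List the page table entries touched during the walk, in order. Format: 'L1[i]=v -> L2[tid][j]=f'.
Answer: L1[0]=2 -> L2[2][0]=70

Derivation:
vaddr = 19 = 0b00000010011
Split: l1_idx=0, l2_idx=0, offset=19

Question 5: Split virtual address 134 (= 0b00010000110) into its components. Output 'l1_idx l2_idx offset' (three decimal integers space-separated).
vaddr = 134 = 0b00010000110
  top 3 bits -> l1_idx = 0
  next 3 bits -> l2_idx = 4
  bottom 5 bits -> offset = 6

Answer: 0 4 6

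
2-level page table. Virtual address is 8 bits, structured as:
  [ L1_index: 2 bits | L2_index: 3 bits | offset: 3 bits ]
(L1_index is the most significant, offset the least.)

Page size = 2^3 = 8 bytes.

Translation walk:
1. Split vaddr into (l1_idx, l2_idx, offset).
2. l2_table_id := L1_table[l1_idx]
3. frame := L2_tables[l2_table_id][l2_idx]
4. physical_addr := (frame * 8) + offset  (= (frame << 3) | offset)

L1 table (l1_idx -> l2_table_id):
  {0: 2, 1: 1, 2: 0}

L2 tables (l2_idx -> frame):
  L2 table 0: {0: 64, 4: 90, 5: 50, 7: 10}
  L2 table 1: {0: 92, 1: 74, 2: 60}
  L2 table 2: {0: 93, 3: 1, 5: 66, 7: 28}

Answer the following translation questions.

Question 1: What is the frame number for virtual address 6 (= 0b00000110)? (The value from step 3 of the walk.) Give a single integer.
Answer: 93

Derivation:
vaddr = 6: l1_idx=0, l2_idx=0
L1[0] = 2; L2[2][0] = 93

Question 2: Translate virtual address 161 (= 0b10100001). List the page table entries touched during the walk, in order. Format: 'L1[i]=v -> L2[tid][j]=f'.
vaddr = 161 = 0b10100001
Split: l1_idx=2, l2_idx=4, offset=1

Answer: L1[2]=0 -> L2[0][4]=90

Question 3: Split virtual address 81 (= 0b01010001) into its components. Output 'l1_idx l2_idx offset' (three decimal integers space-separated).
vaddr = 81 = 0b01010001
  top 2 bits -> l1_idx = 1
  next 3 bits -> l2_idx = 2
  bottom 3 bits -> offset = 1

Answer: 1 2 1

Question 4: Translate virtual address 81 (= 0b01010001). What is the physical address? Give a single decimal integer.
vaddr = 81 = 0b01010001
Split: l1_idx=1, l2_idx=2, offset=1
L1[1] = 1
L2[1][2] = 60
paddr = 60 * 8 + 1 = 481

Answer: 481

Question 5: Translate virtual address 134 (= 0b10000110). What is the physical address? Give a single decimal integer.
vaddr = 134 = 0b10000110
Split: l1_idx=2, l2_idx=0, offset=6
L1[2] = 0
L2[0][0] = 64
paddr = 64 * 8 + 6 = 518

Answer: 518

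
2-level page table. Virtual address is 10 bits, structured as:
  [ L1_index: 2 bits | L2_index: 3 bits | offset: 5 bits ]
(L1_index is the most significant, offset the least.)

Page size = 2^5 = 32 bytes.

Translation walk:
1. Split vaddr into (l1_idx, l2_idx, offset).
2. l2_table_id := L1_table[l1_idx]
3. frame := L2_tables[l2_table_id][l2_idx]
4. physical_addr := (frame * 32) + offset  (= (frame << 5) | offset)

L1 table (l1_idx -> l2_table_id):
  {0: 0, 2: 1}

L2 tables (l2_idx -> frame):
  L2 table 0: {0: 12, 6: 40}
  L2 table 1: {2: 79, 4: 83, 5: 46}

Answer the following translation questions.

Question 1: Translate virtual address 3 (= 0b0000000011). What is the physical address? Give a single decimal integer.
vaddr = 3 = 0b0000000011
Split: l1_idx=0, l2_idx=0, offset=3
L1[0] = 0
L2[0][0] = 12
paddr = 12 * 32 + 3 = 387

Answer: 387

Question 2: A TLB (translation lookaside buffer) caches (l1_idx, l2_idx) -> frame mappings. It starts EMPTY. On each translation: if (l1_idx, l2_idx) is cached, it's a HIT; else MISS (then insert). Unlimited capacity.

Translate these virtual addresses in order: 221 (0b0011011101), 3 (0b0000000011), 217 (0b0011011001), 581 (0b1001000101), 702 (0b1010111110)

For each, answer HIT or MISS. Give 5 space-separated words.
vaddr=221: (0,6) not in TLB -> MISS, insert
vaddr=3: (0,0) not in TLB -> MISS, insert
vaddr=217: (0,6) in TLB -> HIT
vaddr=581: (2,2) not in TLB -> MISS, insert
vaddr=702: (2,5) not in TLB -> MISS, insert

Answer: MISS MISS HIT MISS MISS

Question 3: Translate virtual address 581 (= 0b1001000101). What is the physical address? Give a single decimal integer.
Answer: 2533

Derivation:
vaddr = 581 = 0b1001000101
Split: l1_idx=2, l2_idx=2, offset=5
L1[2] = 1
L2[1][2] = 79
paddr = 79 * 32 + 5 = 2533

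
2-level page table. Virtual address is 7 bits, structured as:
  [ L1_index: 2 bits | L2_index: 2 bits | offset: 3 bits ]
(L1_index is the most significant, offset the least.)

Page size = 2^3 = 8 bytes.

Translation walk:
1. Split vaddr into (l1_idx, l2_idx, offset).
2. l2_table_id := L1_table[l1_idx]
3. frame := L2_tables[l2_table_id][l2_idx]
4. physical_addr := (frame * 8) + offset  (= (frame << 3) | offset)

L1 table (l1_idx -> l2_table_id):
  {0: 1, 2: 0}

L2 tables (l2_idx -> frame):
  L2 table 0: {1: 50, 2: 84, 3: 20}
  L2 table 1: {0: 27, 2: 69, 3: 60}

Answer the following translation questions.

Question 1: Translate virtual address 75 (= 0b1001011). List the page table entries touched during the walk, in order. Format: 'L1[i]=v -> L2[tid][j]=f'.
vaddr = 75 = 0b1001011
Split: l1_idx=2, l2_idx=1, offset=3

Answer: L1[2]=0 -> L2[0][1]=50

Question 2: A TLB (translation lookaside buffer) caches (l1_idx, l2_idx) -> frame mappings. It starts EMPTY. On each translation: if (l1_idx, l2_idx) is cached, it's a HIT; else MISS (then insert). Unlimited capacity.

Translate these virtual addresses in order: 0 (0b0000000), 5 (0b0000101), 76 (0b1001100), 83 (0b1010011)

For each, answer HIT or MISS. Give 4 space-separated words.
Answer: MISS HIT MISS MISS

Derivation:
vaddr=0: (0,0) not in TLB -> MISS, insert
vaddr=5: (0,0) in TLB -> HIT
vaddr=76: (2,1) not in TLB -> MISS, insert
vaddr=83: (2,2) not in TLB -> MISS, insert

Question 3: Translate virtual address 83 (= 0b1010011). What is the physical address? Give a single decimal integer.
Answer: 675

Derivation:
vaddr = 83 = 0b1010011
Split: l1_idx=2, l2_idx=2, offset=3
L1[2] = 0
L2[0][2] = 84
paddr = 84 * 8 + 3 = 675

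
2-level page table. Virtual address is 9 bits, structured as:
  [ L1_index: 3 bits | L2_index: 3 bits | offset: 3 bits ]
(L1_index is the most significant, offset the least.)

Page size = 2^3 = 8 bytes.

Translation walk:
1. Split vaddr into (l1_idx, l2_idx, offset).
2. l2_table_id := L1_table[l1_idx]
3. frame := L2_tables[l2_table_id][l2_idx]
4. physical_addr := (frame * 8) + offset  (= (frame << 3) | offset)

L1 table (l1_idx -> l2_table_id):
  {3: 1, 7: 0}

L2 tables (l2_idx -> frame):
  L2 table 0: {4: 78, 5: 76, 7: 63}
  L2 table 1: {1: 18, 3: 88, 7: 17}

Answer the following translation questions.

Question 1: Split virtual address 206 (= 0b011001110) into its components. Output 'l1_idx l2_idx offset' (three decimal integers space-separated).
Answer: 3 1 6

Derivation:
vaddr = 206 = 0b011001110
  top 3 bits -> l1_idx = 3
  next 3 bits -> l2_idx = 1
  bottom 3 bits -> offset = 6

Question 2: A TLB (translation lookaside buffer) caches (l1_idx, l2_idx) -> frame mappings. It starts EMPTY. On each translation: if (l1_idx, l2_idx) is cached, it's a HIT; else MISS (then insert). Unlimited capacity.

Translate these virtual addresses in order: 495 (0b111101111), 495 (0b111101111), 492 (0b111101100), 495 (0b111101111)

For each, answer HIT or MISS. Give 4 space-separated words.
Answer: MISS HIT HIT HIT

Derivation:
vaddr=495: (7,5) not in TLB -> MISS, insert
vaddr=495: (7,5) in TLB -> HIT
vaddr=492: (7,5) in TLB -> HIT
vaddr=495: (7,5) in TLB -> HIT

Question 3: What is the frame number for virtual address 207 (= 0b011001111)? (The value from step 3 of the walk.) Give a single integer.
Answer: 18

Derivation:
vaddr = 207: l1_idx=3, l2_idx=1
L1[3] = 1; L2[1][1] = 18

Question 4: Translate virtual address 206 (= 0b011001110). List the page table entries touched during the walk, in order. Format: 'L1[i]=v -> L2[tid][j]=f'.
vaddr = 206 = 0b011001110
Split: l1_idx=3, l2_idx=1, offset=6

Answer: L1[3]=1 -> L2[1][1]=18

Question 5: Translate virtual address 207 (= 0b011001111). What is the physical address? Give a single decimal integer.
Answer: 151

Derivation:
vaddr = 207 = 0b011001111
Split: l1_idx=3, l2_idx=1, offset=7
L1[3] = 1
L2[1][1] = 18
paddr = 18 * 8 + 7 = 151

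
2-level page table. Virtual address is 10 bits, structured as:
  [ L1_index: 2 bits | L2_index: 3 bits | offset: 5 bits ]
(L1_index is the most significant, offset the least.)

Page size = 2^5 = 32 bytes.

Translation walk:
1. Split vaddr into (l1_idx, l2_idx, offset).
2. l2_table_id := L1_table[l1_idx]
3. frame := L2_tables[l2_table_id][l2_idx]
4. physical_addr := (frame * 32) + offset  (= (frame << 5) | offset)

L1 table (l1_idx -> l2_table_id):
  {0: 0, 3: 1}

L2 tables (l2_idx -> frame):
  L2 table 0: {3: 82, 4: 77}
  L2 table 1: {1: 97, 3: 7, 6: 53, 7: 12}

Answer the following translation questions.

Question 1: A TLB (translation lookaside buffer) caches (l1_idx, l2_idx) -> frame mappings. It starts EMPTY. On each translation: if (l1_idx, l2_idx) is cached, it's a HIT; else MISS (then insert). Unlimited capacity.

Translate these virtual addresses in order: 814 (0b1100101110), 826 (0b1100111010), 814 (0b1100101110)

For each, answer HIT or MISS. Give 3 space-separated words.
vaddr=814: (3,1) not in TLB -> MISS, insert
vaddr=826: (3,1) in TLB -> HIT
vaddr=814: (3,1) in TLB -> HIT

Answer: MISS HIT HIT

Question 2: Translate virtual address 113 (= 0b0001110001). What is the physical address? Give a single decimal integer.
Answer: 2641

Derivation:
vaddr = 113 = 0b0001110001
Split: l1_idx=0, l2_idx=3, offset=17
L1[0] = 0
L2[0][3] = 82
paddr = 82 * 32 + 17 = 2641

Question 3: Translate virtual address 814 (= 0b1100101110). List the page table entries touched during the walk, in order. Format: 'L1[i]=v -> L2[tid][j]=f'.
vaddr = 814 = 0b1100101110
Split: l1_idx=3, l2_idx=1, offset=14

Answer: L1[3]=1 -> L2[1][1]=97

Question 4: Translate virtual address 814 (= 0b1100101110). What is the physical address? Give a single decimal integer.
Answer: 3118

Derivation:
vaddr = 814 = 0b1100101110
Split: l1_idx=3, l2_idx=1, offset=14
L1[3] = 1
L2[1][1] = 97
paddr = 97 * 32 + 14 = 3118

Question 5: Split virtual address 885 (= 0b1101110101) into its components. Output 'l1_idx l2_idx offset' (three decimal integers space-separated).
vaddr = 885 = 0b1101110101
  top 2 bits -> l1_idx = 3
  next 3 bits -> l2_idx = 3
  bottom 5 bits -> offset = 21

Answer: 3 3 21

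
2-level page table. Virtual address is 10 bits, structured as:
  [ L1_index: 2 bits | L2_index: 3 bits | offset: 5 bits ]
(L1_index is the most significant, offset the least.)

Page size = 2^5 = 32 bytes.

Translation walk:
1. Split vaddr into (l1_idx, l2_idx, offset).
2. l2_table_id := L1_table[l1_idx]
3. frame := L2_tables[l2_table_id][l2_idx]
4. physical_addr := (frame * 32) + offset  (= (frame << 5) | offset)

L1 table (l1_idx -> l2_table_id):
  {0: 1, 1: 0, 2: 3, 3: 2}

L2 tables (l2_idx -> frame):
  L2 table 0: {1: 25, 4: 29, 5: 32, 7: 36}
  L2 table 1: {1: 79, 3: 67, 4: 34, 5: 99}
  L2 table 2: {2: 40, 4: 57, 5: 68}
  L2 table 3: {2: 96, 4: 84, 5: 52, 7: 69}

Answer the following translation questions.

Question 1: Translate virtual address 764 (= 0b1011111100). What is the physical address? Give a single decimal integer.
Answer: 2236

Derivation:
vaddr = 764 = 0b1011111100
Split: l1_idx=2, l2_idx=7, offset=28
L1[2] = 3
L2[3][7] = 69
paddr = 69 * 32 + 28 = 2236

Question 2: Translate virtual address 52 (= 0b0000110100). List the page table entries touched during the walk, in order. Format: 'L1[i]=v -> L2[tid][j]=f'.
Answer: L1[0]=1 -> L2[1][1]=79

Derivation:
vaddr = 52 = 0b0000110100
Split: l1_idx=0, l2_idx=1, offset=20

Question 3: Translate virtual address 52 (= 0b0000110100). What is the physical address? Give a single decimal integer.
Answer: 2548

Derivation:
vaddr = 52 = 0b0000110100
Split: l1_idx=0, l2_idx=1, offset=20
L1[0] = 1
L2[1][1] = 79
paddr = 79 * 32 + 20 = 2548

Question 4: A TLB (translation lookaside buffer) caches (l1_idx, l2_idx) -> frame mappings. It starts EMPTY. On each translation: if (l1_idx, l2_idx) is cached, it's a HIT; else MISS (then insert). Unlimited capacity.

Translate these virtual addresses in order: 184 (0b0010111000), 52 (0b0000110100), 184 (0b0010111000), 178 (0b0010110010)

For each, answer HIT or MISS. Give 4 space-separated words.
Answer: MISS MISS HIT HIT

Derivation:
vaddr=184: (0,5) not in TLB -> MISS, insert
vaddr=52: (0,1) not in TLB -> MISS, insert
vaddr=184: (0,5) in TLB -> HIT
vaddr=178: (0,5) in TLB -> HIT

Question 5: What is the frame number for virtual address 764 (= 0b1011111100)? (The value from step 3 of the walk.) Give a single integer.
vaddr = 764: l1_idx=2, l2_idx=7
L1[2] = 3; L2[3][7] = 69

Answer: 69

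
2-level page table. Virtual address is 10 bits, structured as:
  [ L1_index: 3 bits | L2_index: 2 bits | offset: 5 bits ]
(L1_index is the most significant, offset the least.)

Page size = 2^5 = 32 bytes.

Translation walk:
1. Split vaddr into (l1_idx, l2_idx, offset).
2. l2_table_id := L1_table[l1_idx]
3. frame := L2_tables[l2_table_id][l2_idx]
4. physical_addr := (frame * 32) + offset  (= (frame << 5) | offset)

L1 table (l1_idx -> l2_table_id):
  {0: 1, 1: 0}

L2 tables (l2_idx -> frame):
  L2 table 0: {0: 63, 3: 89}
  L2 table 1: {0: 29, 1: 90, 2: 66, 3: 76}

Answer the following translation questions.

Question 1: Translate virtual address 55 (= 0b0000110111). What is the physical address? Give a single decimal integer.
vaddr = 55 = 0b0000110111
Split: l1_idx=0, l2_idx=1, offset=23
L1[0] = 1
L2[1][1] = 90
paddr = 90 * 32 + 23 = 2903

Answer: 2903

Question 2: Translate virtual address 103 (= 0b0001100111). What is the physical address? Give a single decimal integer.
Answer: 2439

Derivation:
vaddr = 103 = 0b0001100111
Split: l1_idx=0, l2_idx=3, offset=7
L1[0] = 1
L2[1][3] = 76
paddr = 76 * 32 + 7 = 2439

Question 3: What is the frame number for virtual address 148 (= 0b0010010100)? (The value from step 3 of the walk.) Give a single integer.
vaddr = 148: l1_idx=1, l2_idx=0
L1[1] = 0; L2[0][0] = 63

Answer: 63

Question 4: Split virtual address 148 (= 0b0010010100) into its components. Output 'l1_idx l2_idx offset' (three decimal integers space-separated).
Answer: 1 0 20

Derivation:
vaddr = 148 = 0b0010010100
  top 3 bits -> l1_idx = 1
  next 2 bits -> l2_idx = 0
  bottom 5 bits -> offset = 20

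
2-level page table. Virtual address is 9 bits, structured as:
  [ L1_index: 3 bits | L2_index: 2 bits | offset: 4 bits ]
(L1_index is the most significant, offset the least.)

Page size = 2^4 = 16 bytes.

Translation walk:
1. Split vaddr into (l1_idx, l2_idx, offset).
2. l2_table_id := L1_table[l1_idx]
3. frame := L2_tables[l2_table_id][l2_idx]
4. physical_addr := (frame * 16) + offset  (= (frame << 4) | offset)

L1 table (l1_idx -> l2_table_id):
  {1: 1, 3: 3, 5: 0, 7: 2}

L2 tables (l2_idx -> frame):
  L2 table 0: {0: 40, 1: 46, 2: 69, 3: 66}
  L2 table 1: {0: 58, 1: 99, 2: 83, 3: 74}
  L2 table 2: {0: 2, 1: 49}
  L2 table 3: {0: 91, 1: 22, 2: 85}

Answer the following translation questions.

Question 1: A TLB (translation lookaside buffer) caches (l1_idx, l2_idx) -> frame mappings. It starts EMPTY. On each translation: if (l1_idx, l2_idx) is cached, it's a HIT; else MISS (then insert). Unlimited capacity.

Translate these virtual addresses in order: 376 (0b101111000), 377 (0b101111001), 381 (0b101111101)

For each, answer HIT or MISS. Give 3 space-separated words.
vaddr=376: (5,3) not in TLB -> MISS, insert
vaddr=377: (5,3) in TLB -> HIT
vaddr=381: (5,3) in TLB -> HIT

Answer: MISS HIT HIT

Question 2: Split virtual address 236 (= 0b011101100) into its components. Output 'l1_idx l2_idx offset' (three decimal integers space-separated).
vaddr = 236 = 0b011101100
  top 3 bits -> l1_idx = 3
  next 2 bits -> l2_idx = 2
  bottom 4 bits -> offset = 12

Answer: 3 2 12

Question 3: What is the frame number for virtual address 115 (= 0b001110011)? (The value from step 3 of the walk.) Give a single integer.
Answer: 74

Derivation:
vaddr = 115: l1_idx=1, l2_idx=3
L1[1] = 1; L2[1][3] = 74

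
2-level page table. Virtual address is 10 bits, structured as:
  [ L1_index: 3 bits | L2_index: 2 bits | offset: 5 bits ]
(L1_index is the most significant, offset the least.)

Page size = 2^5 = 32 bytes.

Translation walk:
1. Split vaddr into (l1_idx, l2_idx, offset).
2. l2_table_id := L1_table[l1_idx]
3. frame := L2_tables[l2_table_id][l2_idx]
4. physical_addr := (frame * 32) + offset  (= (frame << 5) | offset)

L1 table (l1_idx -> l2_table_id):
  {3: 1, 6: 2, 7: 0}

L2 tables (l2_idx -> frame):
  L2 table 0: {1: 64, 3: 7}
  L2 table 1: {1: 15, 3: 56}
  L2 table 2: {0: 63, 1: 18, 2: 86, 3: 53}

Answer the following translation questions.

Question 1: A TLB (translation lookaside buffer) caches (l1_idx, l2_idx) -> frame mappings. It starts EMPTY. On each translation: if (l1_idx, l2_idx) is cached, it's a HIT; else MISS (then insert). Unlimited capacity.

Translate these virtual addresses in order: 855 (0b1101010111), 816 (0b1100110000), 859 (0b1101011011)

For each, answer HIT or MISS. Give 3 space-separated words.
Answer: MISS MISS HIT

Derivation:
vaddr=855: (6,2) not in TLB -> MISS, insert
vaddr=816: (6,1) not in TLB -> MISS, insert
vaddr=859: (6,2) in TLB -> HIT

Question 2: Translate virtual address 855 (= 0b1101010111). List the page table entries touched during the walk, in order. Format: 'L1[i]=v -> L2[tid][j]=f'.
Answer: L1[6]=2 -> L2[2][2]=86

Derivation:
vaddr = 855 = 0b1101010111
Split: l1_idx=6, l2_idx=2, offset=23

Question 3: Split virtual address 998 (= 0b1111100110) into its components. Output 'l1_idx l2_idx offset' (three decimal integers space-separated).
vaddr = 998 = 0b1111100110
  top 3 bits -> l1_idx = 7
  next 2 bits -> l2_idx = 3
  bottom 5 bits -> offset = 6

Answer: 7 3 6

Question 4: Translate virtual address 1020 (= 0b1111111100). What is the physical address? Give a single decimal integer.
vaddr = 1020 = 0b1111111100
Split: l1_idx=7, l2_idx=3, offset=28
L1[7] = 0
L2[0][3] = 7
paddr = 7 * 32 + 28 = 252

Answer: 252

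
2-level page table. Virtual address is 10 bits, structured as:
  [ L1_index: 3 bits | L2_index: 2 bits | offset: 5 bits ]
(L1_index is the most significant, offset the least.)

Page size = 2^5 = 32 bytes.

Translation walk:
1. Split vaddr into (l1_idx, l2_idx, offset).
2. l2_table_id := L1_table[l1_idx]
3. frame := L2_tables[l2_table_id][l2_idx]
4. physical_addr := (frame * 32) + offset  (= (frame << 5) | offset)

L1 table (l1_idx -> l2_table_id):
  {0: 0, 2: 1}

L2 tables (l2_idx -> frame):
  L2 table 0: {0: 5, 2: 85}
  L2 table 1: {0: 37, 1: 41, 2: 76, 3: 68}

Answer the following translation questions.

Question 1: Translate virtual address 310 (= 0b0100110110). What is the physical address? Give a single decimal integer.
Answer: 1334

Derivation:
vaddr = 310 = 0b0100110110
Split: l1_idx=2, l2_idx=1, offset=22
L1[2] = 1
L2[1][1] = 41
paddr = 41 * 32 + 22 = 1334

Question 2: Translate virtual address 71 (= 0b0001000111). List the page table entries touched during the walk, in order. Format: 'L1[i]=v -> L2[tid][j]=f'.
Answer: L1[0]=0 -> L2[0][2]=85

Derivation:
vaddr = 71 = 0b0001000111
Split: l1_idx=0, l2_idx=2, offset=7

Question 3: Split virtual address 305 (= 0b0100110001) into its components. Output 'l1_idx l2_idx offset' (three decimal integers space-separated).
Answer: 2 1 17

Derivation:
vaddr = 305 = 0b0100110001
  top 3 bits -> l1_idx = 2
  next 2 bits -> l2_idx = 1
  bottom 5 bits -> offset = 17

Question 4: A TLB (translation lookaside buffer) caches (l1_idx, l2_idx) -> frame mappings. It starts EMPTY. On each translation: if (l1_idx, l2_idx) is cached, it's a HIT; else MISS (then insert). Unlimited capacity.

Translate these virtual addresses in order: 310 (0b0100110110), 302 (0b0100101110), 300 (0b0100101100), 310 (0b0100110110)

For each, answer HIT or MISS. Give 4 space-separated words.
vaddr=310: (2,1) not in TLB -> MISS, insert
vaddr=302: (2,1) in TLB -> HIT
vaddr=300: (2,1) in TLB -> HIT
vaddr=310: (2,1) in TLB -> HIT

Answer: MISS HIT HIT HIT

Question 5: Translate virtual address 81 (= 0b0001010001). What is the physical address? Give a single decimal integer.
Answer: 2737

Derivation:
vaddr = 81 = 0b0001010001
Split: l1_idx=0, l2_idx=2, offset=17
L1[0] = 0
L2[0][2] = 85
paddr = 85 * 32 + 17 = 2737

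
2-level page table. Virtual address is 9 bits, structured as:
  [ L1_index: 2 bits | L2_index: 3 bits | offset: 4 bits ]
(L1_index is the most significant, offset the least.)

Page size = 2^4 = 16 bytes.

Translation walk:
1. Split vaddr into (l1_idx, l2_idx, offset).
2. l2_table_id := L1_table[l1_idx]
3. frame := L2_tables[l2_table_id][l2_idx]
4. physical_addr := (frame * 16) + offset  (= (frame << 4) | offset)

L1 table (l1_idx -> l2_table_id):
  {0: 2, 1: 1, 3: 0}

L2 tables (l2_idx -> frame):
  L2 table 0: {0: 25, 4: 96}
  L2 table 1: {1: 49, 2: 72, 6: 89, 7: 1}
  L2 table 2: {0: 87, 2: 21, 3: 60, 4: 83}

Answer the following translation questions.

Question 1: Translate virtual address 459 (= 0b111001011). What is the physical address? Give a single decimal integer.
vaddr = 459 = 0b111001011
Split: l1_idx=3, l2_idx=4, offset=11
L1[3] = 0
L2[0][4] = 96
paddr = 96 * 16 + 11 = 1547

Answer: 1547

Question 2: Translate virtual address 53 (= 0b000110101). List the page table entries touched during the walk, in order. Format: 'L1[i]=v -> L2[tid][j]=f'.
Answer: L1[0]=2 -> L2[2][3]=60

Derivation:
vaddr = 53 = 0b000110101
Split: l1_idx=0, l2_idx=3, offset=5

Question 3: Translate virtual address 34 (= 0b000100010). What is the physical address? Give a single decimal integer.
Answer: 338

Derivation:
vaddr = 34 = 0b000100010
Split: l1_idx=0, l2_idx=2, offset=2
L1[0] = 2
L2[2][2] = 21
paddr = 21 * 16 + 2 = 338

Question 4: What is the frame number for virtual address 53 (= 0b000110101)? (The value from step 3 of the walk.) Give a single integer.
Answer: 60

Derivation:
vaddr = 53: l1_idx=0, l2_idx=3
L1[0] = 2; L2[2][3] = 60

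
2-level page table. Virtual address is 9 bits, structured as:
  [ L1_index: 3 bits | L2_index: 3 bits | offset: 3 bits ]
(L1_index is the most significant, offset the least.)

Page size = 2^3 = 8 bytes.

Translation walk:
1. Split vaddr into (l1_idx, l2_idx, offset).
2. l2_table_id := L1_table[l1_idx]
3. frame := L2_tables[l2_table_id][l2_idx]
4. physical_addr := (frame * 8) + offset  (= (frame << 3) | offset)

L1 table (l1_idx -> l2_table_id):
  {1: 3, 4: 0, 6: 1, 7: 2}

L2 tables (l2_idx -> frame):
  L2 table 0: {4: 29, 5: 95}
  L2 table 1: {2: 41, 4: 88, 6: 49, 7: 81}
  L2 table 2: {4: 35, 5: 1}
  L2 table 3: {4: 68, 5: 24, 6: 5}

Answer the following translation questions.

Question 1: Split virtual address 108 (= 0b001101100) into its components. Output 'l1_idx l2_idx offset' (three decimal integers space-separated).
vaddr = 108 = 0b001101100
  top 3 bits -> l1_idx = 1
  next 3 bits -> l2_idx = 5
  bottom 3 bits -> offset = 4

Answer: 1 5 4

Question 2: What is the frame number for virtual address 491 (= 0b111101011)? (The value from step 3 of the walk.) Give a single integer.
vaddr = 491: l1_idx=7, l2_idx=5
L1[7] = 2; L2[2][5] = 1

Answer: 1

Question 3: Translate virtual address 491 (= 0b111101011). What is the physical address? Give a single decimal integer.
vaddr = 491 = 0b111101011
Split: l1_idx=7, l2_idx=5, offset=3
L1[7] = 2
L2[2][5] = 1
paddr = 1 * 8 + 3 = 11

Answer: 11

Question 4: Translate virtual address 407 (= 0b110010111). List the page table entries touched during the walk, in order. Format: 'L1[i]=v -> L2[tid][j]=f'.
Answer: L1[6]=1 -> L2[1][2]=41

Derivation:
vaddr = 407 = 0b110010111
Split: l1_idx=6, l2_idx=2, offset=7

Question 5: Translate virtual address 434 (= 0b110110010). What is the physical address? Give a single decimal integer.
vaddr = 434 = 0b110110010
Split: l1_idx=6, l2_idx=6, offset=2
L1[6] = 1
L2[1][6] = 49
paddr = 49 * 8 + 2 = 394

Answer: 394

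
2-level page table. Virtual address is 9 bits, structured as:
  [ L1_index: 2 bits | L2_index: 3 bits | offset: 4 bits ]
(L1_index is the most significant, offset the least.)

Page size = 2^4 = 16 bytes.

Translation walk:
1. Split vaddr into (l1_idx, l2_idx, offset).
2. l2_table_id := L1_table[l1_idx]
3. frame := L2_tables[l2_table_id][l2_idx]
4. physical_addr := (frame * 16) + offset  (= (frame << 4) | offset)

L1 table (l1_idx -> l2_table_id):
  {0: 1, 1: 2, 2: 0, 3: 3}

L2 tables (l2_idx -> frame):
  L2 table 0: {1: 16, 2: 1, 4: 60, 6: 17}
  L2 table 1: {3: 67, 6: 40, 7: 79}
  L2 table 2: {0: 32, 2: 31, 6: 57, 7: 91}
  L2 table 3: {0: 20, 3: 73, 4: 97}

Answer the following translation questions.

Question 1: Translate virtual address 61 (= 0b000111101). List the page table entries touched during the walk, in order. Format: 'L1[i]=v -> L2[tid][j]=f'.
vaddr = 61 = 0b000111101
Split: l1_idx=0, l2_idx=3, offset=13

Answer: L1[0]=1 -> L2[1][3]=67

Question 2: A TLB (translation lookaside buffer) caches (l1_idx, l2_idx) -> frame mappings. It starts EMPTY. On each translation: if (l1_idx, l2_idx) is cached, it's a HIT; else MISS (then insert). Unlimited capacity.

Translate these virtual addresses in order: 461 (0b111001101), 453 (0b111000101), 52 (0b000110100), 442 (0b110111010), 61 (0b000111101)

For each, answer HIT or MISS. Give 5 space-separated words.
Answer: MISS HIT MISS MISS HIT

Derivation:
vaddr=461: (3,4) not in TLB -> MISS, insert
vaddr=453: (3,4) in TLB -> HIT
vaddr=52: (0,3) not in TLB -> MISS, insert
vaddr=442: (3,3) not in TLB -> MISS, insert
vaddr=61: (0,3) in TLB -> HIT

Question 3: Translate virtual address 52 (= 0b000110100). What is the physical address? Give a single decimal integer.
Answer: 1076

Derivation:
vaddr = 52 = 0b000110100
Split: l1_idx=0, l2_idx=3, offset=4
L1[0] = 1
L2[1][3] = 67
paddr = 67 * 16 + 4 = 1076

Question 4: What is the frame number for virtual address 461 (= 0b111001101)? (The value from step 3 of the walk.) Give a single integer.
vaddr = 461: l1_idx=3, l2_idx=4
L1[3] = 3; L2[3][4] = 97

Answer: 97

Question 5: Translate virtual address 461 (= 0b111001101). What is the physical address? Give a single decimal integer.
Answer: 1565

Derivation:
vaddr = 461 = 0b111001101
Split: l1_idx=3, l2_idx=4, offset=13
L1[3] = 3
L2[3][4] = 97
paddr = 97 * 16 + 13 = 1565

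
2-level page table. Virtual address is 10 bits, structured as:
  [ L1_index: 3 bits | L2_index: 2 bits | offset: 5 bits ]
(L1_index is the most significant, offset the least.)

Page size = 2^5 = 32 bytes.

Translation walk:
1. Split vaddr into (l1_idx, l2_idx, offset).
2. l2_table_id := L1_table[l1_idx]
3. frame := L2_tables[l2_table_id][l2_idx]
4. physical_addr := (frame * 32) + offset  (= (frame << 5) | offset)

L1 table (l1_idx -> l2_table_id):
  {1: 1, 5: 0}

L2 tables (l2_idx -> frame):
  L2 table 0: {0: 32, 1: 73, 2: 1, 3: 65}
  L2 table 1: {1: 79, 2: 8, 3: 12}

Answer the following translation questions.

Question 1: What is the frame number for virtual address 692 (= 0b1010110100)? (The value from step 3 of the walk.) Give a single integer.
Answer: 73

Derivation:
vaddr = 692: l1_idx=5, l2_idx=1
L1[5] = 0; L2[0][1] = 73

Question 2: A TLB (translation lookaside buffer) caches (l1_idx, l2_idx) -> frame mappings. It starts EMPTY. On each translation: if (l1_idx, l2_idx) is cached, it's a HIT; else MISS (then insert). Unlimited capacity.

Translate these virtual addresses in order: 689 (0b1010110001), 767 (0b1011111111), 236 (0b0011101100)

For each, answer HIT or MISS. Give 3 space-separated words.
vaddr=689: (5,1) not in TLB -> MISS, insert
vaddr=767: (5,3) not in TLB -> MISS, insert
vaddr=236: (1,3) not in TLB -> MISS, insert

Answer: MISS MISS MISS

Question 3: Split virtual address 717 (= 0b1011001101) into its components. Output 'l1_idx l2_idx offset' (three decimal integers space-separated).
vaddr = 717 = 0b1011001101
  top 3 bits -> l1_idx = 5
  next 2 bits -> l2_idx = 2
  bottom 5 bits -> offset = 13

Answer: 5 2 13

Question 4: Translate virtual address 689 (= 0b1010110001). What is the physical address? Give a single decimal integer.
vaddr = 689 = 0b1010110001
Split: l1_idx=5, l2_idx=1, offset=17
L1[5] = 0
L2[0][1] = 73
paddr = 73 * 32 + 17 = 2353

Answer: 2353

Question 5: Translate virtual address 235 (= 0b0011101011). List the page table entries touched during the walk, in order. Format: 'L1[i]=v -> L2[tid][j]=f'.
Answer: L1[1]=1 -> L2[1][3]=12

Derivation:
vaddr = 235 = 0b0011101011
Split: l1_idx=1, l2_idx=3, offset=11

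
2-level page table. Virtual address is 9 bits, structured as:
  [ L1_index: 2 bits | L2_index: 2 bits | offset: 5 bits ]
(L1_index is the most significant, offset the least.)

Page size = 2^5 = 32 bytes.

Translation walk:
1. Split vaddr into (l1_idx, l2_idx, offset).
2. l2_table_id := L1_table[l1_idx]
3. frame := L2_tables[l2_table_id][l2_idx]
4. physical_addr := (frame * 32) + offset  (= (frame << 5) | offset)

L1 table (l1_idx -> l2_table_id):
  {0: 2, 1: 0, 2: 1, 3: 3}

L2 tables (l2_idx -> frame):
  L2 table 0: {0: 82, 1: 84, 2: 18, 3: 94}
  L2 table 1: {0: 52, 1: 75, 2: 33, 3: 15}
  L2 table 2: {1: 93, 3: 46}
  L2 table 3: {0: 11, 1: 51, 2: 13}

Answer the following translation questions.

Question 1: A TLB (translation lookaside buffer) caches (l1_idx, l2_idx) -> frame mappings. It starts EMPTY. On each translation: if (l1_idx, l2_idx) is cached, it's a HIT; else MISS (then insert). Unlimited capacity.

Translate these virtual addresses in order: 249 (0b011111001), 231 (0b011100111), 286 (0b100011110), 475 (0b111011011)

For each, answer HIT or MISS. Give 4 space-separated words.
vaddr=249: (1,3) not in TLB -> MISS, insert
vaddr=231: (1,3) in TLB -> HIT
vaddr=286: (2,0) not in TLB -> MISS, insert
vaddr=475: (3,2) not in TLB -> MISS, insert

Answer: MISS HIT MISS MISS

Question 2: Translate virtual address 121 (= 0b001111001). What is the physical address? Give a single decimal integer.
vaddr = 121 = 0b001111001
Split: l1_idx=0, l2_idx=3, offset=25
L1[0] = 2
L2[2][3] = 46
paddr = 46 * 32 + 25 = 1497

Answer: 1497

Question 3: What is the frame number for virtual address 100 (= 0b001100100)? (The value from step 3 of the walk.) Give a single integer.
Answer: 46

Derivation:
vaddr = 100: l1_idx=0, l2_idx=3
L1[0] = 2; L2[2][3] = 46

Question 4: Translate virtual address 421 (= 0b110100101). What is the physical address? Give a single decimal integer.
Answer: 1637

Derivation:
vaddr = 421 = 0b110100101
Split: l1_idx=3, l2_idx=1, offset=5
L1[3] = 3
L2[3][1] = 51
paddr = 51 * 32 + 5 = 1637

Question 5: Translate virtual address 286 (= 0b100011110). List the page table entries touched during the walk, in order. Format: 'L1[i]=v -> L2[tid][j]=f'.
vaddr = 286 = 0b100011110
Split: l1_idx=2, l2_idx=0, offset=30

Answer: L1[2]=1 -> L2[1][0]=52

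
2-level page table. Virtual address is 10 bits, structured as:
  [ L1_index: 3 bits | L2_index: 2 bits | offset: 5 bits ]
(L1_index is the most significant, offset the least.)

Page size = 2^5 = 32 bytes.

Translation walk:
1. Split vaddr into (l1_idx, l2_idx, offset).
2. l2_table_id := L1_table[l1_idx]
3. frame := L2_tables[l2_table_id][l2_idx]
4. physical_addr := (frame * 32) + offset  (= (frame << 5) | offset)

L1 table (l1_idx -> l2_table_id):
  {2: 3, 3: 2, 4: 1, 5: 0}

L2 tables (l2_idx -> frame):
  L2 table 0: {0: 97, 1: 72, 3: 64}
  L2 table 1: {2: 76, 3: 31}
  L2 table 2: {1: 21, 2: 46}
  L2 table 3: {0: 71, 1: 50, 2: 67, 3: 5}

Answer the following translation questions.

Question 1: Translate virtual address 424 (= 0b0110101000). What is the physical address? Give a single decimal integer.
Answer: 680

Derivation:
vaddr = 424 = 0b0110101000
Split: l1_idx=3, l2_idx=1, offset=8
L1[3] = 2
L2[2][1] = 21
paddr = 21 * 32 + 8 = 680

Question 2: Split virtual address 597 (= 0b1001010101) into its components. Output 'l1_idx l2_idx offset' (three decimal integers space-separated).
Answer: 4 2 21

Derivation:
vaddr = 597 = 0b1001010101
  top 3 bits -> l1_idx = 4
  next 2 bits -> l2_idx = 2
  bottom 5 bits -> offset = 21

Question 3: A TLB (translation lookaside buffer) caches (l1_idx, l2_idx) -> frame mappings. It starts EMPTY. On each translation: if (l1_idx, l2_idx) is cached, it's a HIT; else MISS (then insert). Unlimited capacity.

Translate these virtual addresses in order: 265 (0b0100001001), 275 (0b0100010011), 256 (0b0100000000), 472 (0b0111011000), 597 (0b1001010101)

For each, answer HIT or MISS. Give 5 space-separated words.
vaddr=265: (2,0) not in TLB -> MISS, insert
vaddr=275: (2,0) in TLB -> HIT
vaddr=256: (2,0) in TLB -> HIT
vaddr=472: (3,2) not in TLB -> MISS, insert
vaddr=597: (4,2) not in TLB -> MISS, insert

Answer: MISS HIT HIT MISS MISS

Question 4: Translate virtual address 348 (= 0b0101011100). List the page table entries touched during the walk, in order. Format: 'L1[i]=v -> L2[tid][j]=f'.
vaddr = 348 = 0b0101011100
Split: l1_idx=2, l2_idx=2, offset=28

Answer: L1[2]=3 -> L2[3][2]=67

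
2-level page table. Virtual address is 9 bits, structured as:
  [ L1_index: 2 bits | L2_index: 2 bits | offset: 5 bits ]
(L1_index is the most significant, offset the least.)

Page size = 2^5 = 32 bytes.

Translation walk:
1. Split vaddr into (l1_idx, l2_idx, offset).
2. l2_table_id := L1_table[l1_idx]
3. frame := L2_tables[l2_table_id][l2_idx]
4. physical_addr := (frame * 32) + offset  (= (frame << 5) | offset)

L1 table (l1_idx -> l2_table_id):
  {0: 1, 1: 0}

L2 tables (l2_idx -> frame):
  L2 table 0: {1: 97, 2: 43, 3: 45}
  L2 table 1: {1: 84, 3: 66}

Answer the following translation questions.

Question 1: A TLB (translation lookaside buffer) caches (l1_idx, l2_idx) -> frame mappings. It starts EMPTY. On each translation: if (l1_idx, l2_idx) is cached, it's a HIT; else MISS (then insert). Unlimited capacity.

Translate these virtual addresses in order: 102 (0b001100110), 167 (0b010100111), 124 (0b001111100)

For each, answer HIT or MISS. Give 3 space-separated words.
vaddr=102: (0,3) not in TLB -> MISS, insert
vaddr=167: (1,1) not in TLB -> MISS, insert
vaddr=124: (0,3) in TLB -> HIT

Answer: MISS MISS HIT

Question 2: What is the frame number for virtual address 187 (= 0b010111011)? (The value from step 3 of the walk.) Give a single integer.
vaddr = 187: l1_idx=1, l2_idx=1
L1[1] = 0; L2[0][1] = 97

Answer: 97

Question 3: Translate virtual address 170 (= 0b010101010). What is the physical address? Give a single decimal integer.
vaddr = 170 = 0b010101010
Split: l1_idx=1, l2_idx=1, offset=10
L1[1] = 0
L2[0][1] = 97
paddr = 97 * 32 + 10 = 3114

Answer: 3114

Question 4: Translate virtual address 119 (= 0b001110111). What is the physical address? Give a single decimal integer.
Answer: 2135

Derivation:
vaddr = 119 = 0b001110111
Split: l1_idx=0, l2_idx=3, offset=23
L1[0] = 1
L2[1][3] = 66
paddr = 66 * 32 + 23 = 2135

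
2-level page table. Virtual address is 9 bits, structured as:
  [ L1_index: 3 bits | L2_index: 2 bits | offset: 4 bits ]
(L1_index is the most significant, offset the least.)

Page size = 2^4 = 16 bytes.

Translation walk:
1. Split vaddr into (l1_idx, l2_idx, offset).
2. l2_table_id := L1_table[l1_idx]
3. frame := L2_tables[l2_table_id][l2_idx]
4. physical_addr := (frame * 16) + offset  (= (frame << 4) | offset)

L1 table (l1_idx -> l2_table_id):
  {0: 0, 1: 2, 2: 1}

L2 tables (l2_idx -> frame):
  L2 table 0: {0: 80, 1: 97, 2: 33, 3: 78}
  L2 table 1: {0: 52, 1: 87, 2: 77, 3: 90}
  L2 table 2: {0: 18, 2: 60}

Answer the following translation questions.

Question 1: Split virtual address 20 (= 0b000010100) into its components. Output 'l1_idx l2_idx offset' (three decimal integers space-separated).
Answer: 0 1 4

Derivation:
vaddr = 20 = 0b000010100
  top 3 bits -> l1_idx = 0
  next 2 bits -> l2_idx = 1
  bottom 4 bits -> offset = 4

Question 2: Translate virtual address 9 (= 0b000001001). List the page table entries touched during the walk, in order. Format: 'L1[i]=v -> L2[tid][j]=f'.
Answer: L1[0]=0 -> L2[0][0]=80

Derivation:
vaddr = 9 = 0b000001001
Split: l1_idx=0, l2_idx=0, offset=9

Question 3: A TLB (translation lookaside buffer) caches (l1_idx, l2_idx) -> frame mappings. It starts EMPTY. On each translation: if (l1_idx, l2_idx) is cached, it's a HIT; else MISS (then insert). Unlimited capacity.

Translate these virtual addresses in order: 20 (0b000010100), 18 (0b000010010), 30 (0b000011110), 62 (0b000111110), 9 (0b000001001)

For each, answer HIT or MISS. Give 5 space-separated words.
vaddr=20: (0,1) not in TLB -> MISS, insert
vaddr=18: (0,1) in TLB -> HIT
vaddr=30: (0,1) in TLB -> HIT
vaddr=62: (0,3) not in TLB -> MISS, insert
vaddr=9: (0,0) not in TLB -> MISS, insert

Answer: MISS HIT HIT MISS MISS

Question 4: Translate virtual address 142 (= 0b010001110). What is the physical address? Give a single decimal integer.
Answer: 846

Derivation:
vaddr = 142 = 0b010001110
Split: l1_idx=2, l2_idx=0, offset=14
L1[2] = 1
L2[1][0] = 52
paddr = 52 * 16 + 14 = 846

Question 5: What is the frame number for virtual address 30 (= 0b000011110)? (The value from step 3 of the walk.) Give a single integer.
Answer: 97

Derivation:
vaddr = 30: l1_idx=0, l2_idx=1
L1[0] = 0; L2[0][1] = 97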